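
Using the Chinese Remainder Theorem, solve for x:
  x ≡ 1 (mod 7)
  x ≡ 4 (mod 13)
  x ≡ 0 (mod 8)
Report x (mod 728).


Moduli 7, 13, 8 are pairwise coprime; by CRT there is a unique solution modulo M = 7 · 13 · 8 = 728.
Solve pairwise, accumulating the modulus:
  Start with x ≡ 1 (mod 7).
  Combine with x ≡ 4 (mod 13): since gcd(7, 13) = 1, we get a unique residue mod 91.
    Write x = 1 + 7·t and substitute into x ≡ 4 (mod 13): 7·t ≡ 4 − 1 = 3 (mod 13).
    The inverse of 7 mod 13 is 2 (since 7·2 = 14 = 1·13 + 1), so t ≡ 2·3 = 6 ≡ 6 (mod 13).
    Then x = 1 + 7·6 = 43, valid modulo lcm(7, 13) = 91: x ≡ 43 (mod 91).
  Combine with x ≡ 0 (mod 8): since gcd(91, 8) = 1, we get a unique residue mod 728.
    Write x = 43 + 91·t and substitute into x ≡ 0 (mod 8): 91·t ≡ 0 − 43 = -43 (mod 8).
    Reduce coefficients mod 8: 3·t ≡ 5 (mod 8).
    The inverse of 3 mod 8 is 3 (since 3·3 = 9 = 1·8 + 1), so t ≡ 3·5 = 15 ≡ 7 (mod 8).
    Then x = 43 + 91·7 = 680, valid modulo lcm(91, 8) = 728: x ≡ 680 (mod 728).
Verify: 680 mod 7 = 1 ✓, 680 mod 13 = 4 ✓, 680 mod 8 = 0 ✓.

x ≡ 680 (mod 728).


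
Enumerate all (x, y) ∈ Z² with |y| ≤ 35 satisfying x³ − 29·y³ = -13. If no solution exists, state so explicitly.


The equation is x³ - 29y³ = -13. For fixed y, x³ = 29·y³ − 13, so a solution requires the RHS to be a perfect cube.
Strategy: iterate y from -35 to 35, compute RHS = 29·y³ − 13, and check whether it is a (positive or negative) perfect cube.
Check small values of y:
  y = 0: RHS = -13 is not a perfect cube.
  y = 1: RHS = 16 is not a perfect cube.
  y = -1: RHS = -42 is not a perfect cube.
  y = 2: RHS = 219 is not a perfect cube.
  y = -2: RHS = -245 is not a perfect cube.
  y = 3: RHS = 770 is not a perfect cube.
  y = -3: RHS = -796 is not a perfect cube.
Continuing the search up to |y| = 35 finds no solutions either.
No (x, y) in the scanned range satisfies the equation.

No integer solutions with |y| ≤ 35.


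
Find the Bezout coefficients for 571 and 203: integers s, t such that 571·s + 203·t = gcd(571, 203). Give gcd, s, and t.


Euclidean algorithm on (571, 203) — divide until remainder is 0:
  571 = 2 · 203 + 165
  203 = 1 · 165 + 38
  165 = 4 · 38 + 13
  38 = 2 · 13 + 12
  13 = 1 · 12 + 1
  12 = 12 · 1 + 0
gcd(571, 203) = 1.
Track Bezout coefficients alongside the remainders: start with r₀ = 571 = a·1 + b·0 (s = 1, t = 0) and r₁ = 203 = a·0 + b·1 (s = 0, t = 1); each new remainder r_{k+1} = r_{k-1} − q_k·r_k inherits s_{k+1} = s_{k-1} − q_k·s_k, t_{k+1} = t_{k-1} − q_k·t_k, so r_k = a·s_k + b·t_k at every step:
  q = 2: r = 165, s = 1 − 2·0 = 1, t = 0 − 2·1 = -2  (check: 571·1 + 203·(-2) = 165)
  q = 1: r = 38, s = 0 − 1·1 = -1, t = 1 − 1·(-2) = 3  (check: 571·(-1) + 203·3 = 38)
  q = 4: r = 13, s = 1 − 4·(-1) = 5, t = -2 − 4·3 = -14  (check: 571·5 + 203·(-14) = 13)
  q = 2: r = 12, s = -1 − 2·5 = -11, t = 3 − 2·(-14) = 31  (check: 571·(-11) + 203·31 = 12)
  q = 1: r = 1, s = 5 − 1·(-11) = 16, t = -14 − 1·31 = -45  (check: 571·16 + 203·(-45) = 1)
The row with r = 1 (the gcd) gives the Bezout coefficients s = 16, t = -45.
Result: 571 · (16) + 203 · (-45) = 1.

gcd(571, 203) = 1; s = 16, t = -45 (check: 571·16 + 203·(-45) = 1).


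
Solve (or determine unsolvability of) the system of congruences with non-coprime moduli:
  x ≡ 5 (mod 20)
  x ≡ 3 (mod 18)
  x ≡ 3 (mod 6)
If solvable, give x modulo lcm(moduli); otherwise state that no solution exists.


Moduli 20, 18, 6 are not pairwise coprime, so CRT works modulo lcm(m_i) when all pairwise compatibility conditions hold.
Pairwise compatibility: gcd(m_i, m_j) must divide a_i - a_j for every pair.
Merge one congruence at a time:
  Start: x ≡ 5 (mod 20).
  Combine with x ≡ 3 (mod 18): gcd(20, 18) = 2; 3 - 5 = -2, which IS divisible by 2, so compatible.
    Write x = 5 + 20·t and substitute into x ≡ 3 (mod 18): 20·t ≡ 3 − 5 = -2 (mod 18).
    Divide the congruence (and modulus) by g = 2: 10·t ≡ -1 (mod 9).
    Reduce coefficients mod 9: 1·t ≡ 8 (mod 9).
    So t ≡ 8 (mod 9).
    Then x = 5 + 20·8 = 165, valid modulo lcm(20, 18) = 180: x ≡ 165 (mod 180).
  Combine with x ≡ 3 (mod 6): gcd(180, 6) = 6; 3 - 165 = -162, which IS divisible by 6, so compatible.
    Write x = 165 + 180·t and substitute into x ≡ 3 (mod 6): 180·t ≡ 3 − 165 = -162 (mod 6).
    Divide the congruence (and modulus) by g = 6: 30·t ≡ -27 (mod 1).
    Modulo 1 every t works; take t = 0.
    Then x = 165 + 180·0 = 165, valid modulo lcm(180, 6) = 180: x ≡ 165 (mod 180).
Verify: 165 mod 20 = 5, 165 mod 18 = 3, 165 mod 6 = 3.

x ≡ 165 (mod 180).


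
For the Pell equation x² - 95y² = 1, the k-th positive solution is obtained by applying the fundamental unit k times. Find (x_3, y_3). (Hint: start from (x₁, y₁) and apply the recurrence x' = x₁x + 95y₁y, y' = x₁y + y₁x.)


Step 1: Find the fundamental solution (x₁, y₁) of x² - 95y² = 1.
  Expand √95 as a continued fraction. a₀ = ⌊√95⌋ = 9; iterate m_{k+1} = d_k·a_k − m_k, d_{k+1} = (95 − m_{k+1}²)/d_k, a_{k+1} = ⌊(a₀ + m_{k+1})/d_{k+1}⌋ (starting m₀ = 0, d₀ = 1), with convergents p_k = a_k·p_{k-1} + p_{k-2}, q_k = a_k·q_{k-1} + q_{k-2} (p₋₁ = 1, q₋₁ = 0):
  k = 0: a₀ = 9; p₀/q₀ = 9/1; p₀² − 95·q₀² = 81 − 95 = -14.
  k = 1: m = 9, d = 14, a = ⌊(9 + 9)/14⌋ = 1; p/q = (1·9 + 1)/(1·1 + 0) = 10/1; p² − 95·q² = 100 − 95 = 5.
  k = 2: m = 5, d = 5, a = ⌊(9 + 5)/5⌋ = 2; p/q = (2·10 + 9)/(2·1 + 1) = 29/3; p² − 95·q² = 841 − 855 = -14.
  k = 3: m = 5, d = 14, a = ⌊(9 + 5)/14⌋ = 1; p/q = (1·29 + 10)/(1·3 + 1) = 39/4; p² − 95·q² = 1521 − 1520 = 1.
  The first convergent with p² − 95·q² = 1 gives the fundamental solution (x₁, y₁) = (39, 4).
Step 2: Apply the recurrence (x_{n+1}, y_{n+1}) = (x₁x_n + 95y₁y_n, x₁y_n + y₁x_n) repeatedly.
  From (x_1, y_1) = (39, 4): x_2 = 39·39 + 95·4·4 = 3041; y_2 = 39·4 + 4·39 = 312.
  From (x_2, y_2) = (3041, 312): x_3 = 39·3041 + 95·4·312 = 237159; y_3 = 39·312 + 4·3041 = 24332.
Step 3: Verify x_3² - 95·y_3² = 56244391281 - 56244391280 = 1 (should be 1). ✓

(x_1, y_1) = (39, 4); (x_3, y_3) = (237159, 24332).


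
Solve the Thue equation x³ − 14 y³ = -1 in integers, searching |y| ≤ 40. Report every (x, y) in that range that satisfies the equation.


The equation is x³ - 14y³ = -1. For fixed y, x³ = 14·y³ − 1, so a solution requires the RHS to be a perfect cube.
Strategy: iterate y from -40 to 40, compute RHS = 14·y³ − 1, and check whether it is a (positive or negative) perfect cube.
Check small values of y:
  y = 0: RHS = -1 = (-1)³ ⇒ x = -1 works.
  y = 1: RHS = 13 is not a perfect cube.
  y = -1: RHS = -15 is not a perfect cube.
  y = 2: RHS = 111 is not a perfect cube.
  y = -2: RHS = -113 is not a perfect cube.
  y = 3: RHS = 377 is not a perfect cube.
  y = -3: RHS = -379 is not a perfect cube.
Continuing the search up to |y| = 40 finds no further solutions beyond those listed.
Collected solutions: (-1, 0).

Solutions (with |y| ≤ 40): (-1, 0).


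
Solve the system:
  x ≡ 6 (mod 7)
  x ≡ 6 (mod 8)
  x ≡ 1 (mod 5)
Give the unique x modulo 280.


Moduli 7, 8, 5 are pairwise coprime; by CRT there is a unique solution modulo M = 7 · 8 · 5 = 280.
Solve pairwise, accumulating the modulus:
  Start with x ≡ 6 (mod 7).
  Combine with x ≡ 6 (mod 8): since gcd(7, 8) = 1, we get a unique residue mod 56.
    Write x = 6 + 7·t and substitute into x ≡ 6 (mod 8): 7·t ≡ 6 − 6 = 0 (mod 8).
    The inverse of 7 mod 8 is 7 (since 7·7 = 49 = 6·8 + 1), so t ≡ 7·0 = 0 ≡ 0 (mod 8).
    Then x = 6 + 7·0 = 6, valid modulo lcm(7, 8) = 56: x ≡ 6 (mod 56).
  Combine with x ≡ 1 (mod 5): since gcd(56, 5) = 1, we get a unique residue mod 280.
    Write x = 6 + 56·t and substitute into x ≡ 1 (mod 5): 56·t ≡ 1 − 6 = -5 (mod 5).
    Reduce coefficients mod 5: 1·t ≡ 0 (mod 5).
    So t ≡ 0 (mod 5).
    Then x = 6 + 56·0 = 6, valid modulo lcm(56, 5) = 280: x ≡ 6 (mod 280).
Verify: 6 mod 7 = 6 ✓, 6 mod 8 = 6 ✓, 6 mod 5 = 1 ✓.

x ≡ 6 (mod 280).


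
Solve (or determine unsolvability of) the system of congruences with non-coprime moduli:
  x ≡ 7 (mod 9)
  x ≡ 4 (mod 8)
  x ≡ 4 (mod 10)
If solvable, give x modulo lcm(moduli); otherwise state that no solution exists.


Moduli 9, 8, 10 are not pairwise coprime, so CRT works modulo lcm(m_i) when all pairwise compatibility conditions hold.
Pairwise compatibility: gcd(m_i, m_j) must divide a_i - a_j for every pair.
Merge one congruence at a time:
  Start: x ≡ 7 (mod 9).
  Combine with x ≡ 4 (mod 8): gcd(9, 8) = 1; 4 - 7 = -3, which IS divisible by 1, so compatible.
    Write x = 7 + 9·t and substitute into x ≡ 4 (mod 8): 9·t ≡ 4 − 7 = -3 (mod 8).
    Reduce coefficients mod 8: 1·t ≡ 5 (mod 8).
    So t ≡ 5 (mod 8).
    Then x = 7 + 9·5 = 52, valid modulo lcm(9, 8) = 72: x ≡ 52 (mod 72).
  Combine with x ≡ 4 (mod 10): gcd(72, 10) = 2; 4 - 52 = -48, which IS divisible by 2, so compatible.
    Write x = 52 + 72·t and substitute into x ≡ 4 (mod 10): 72·t ≡ 4 − 52 = -48 (mod 10).
    Divide the congruence (and modulus) by g = 2: 36·t ≡ -24 (mod 5).
    Reduce coefficients mod 5: 1·t ≡ 1 (mod 5).
    So t ≡ 1 (mod 5).
    Then x = 52 + 72·1 = 124, valid modulo lcm(72, 10) = 360: x ≡ 124 (mod 360).
Verify: 124 mod 9 = 7, 124 mod 8 = 4, 124 mod 10 = 4.

x ≡ 124 (mod 360).


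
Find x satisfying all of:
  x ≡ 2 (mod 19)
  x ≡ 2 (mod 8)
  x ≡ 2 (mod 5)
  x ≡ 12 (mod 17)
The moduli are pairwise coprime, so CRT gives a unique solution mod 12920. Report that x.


Product of moduli M = 19 · 8 · 5 · 17 = 12920.
Merge one congruence at a time:
  Start: x ≡ 2 (mod 19).
  Combine with x ≡ 2 (mod 8); new modulus lcm = 152.
    Write x = 2 + 19·t and substitute into x ≡ 2 (mod 8): 19·t ≡ 2 − 2 = 0 (mod 8).
    Reduce coefficients mod 8: 3·t ≡ 0 (mod 8).
    The inverse of 3 mod 8 is 3 (since 3·3 = 9 = 1·8 + 1), so t ≡ 3·0 = 0 ≡ 0 (mod 8).
    Then x = 2 + 19·0 = 2, valid modulo lcm(19, 8) = 152: x ≡ 2 (mod 152).
  Combine with x ≡ 2 (mod 5); new modulus lcm = 760.
    Write x = 2 + 152·t and substitute into x ≡ 2 (mod 5): 152·t ≡ 2 − 2 = 0 (mod 5).
    Reduce coefficients mod 5: 2·t ≡ 0 (mod 5).
    The inverse of 2 mod 5 is 3 (since 2·3 = 6 = 1·5 + 1), so t ≡ 3·0 = 0 ≡ 0 (mod 5).
    Then x = 2 + 152·0 = 2, valid modulo lcm(152, 5) = 760: x ≡ 2 (mod 760).
  Combine with x ≡ 12 (mod 17); new modulus lcm = 12920.
    Write x = 2 + 760·t and substitute into x ≡ 12 (mod 17): 760·t ≡ 12 − 2 = 10 (mod 17).
    Reduce coefficients mod 17: 12·t ≡ 10 (mod 17).
    The inverse of 12 mod 17 is 10 (since 12·10 = 120 = 7·17 + 1), so t ≡ 10·10 = 100 ≡ 15 (mod 17).
    Then x = 2 + 760·15 = 11402, valid modulo lcm(760, 17) = 12920: x ≡ 11402 (mod 12920).
Verify against each original: 11402 mod 19 = 2, 11402 mod 8 = 2, 11402 mod 5 = 2, 11402 mod 17 = 12.

x ≡ 11402 (mod 12920).


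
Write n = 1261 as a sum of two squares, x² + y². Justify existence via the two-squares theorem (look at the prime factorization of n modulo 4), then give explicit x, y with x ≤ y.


Step 1: Factor n = 1261 = 13 · 97.
Step 2: Check the mod-4 condition on each prime factor: 13 ≡ 1 (mod 4), exponent 1; 97 ≡ 1 (mod 4), exponent 1.
All primes ≡ 3 (mod 4) appear to even exponent (or don't appear), so by the two-squares theorem n IS expressible as a sum of two squares.
Step 3: Build a representation. Here n = 13 · 97 is a product of primes ≡ 1 (mod 4). Each prime p ≡ 1 (mod 4) is itself a sum of two squares; find a² by testing p − a² for a perfect square:
  13: 13 − 1² = 12, 13 − 2² = 9 = 3² ⇒ 13 = 2² + 3².
  97: 97 − 1² = 96, 97 − 2² = 93, 97 − 3² = 88, 97 − 4² = 81 = 9² ⇒ 97 = 4² + 9².
  Combine using the Brahmagupta–Fibonacci identity (a² + b²)(c² + d²) = (ac − bd)² + (ad + bc)² = (ac + bd)² + (ad − bc)²:
  13 · 97 = 1261: from (2² + 3²)(4² + 9²), take (2·4 − 3·9, 2·9 + 3·4) = (8 − 27, 18 + 12) = (-19, 30); dropping signs (only squares matter) gives (19, 30); check 19² + 30² = 361 + 900 = 1261 ✓.
Step 4: Order so x ≤ y and verify: 19² + 30² = 361 + 900 = 1261 = n. ✓

n = 1261 = 19² + 30² (one valid representation with x ≤ y).


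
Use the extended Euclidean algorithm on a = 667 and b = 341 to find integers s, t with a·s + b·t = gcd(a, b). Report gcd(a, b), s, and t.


Euclidean algorithm on (667, 341) — divide until remainder is 0:
  667 = 1 · 341 + 326
  341 = 1 · 326 + 15
  326 = 21 · 15 + 11
  15 = 1 · 11 + 4
  11 = 2 · 4 + 3
  4 = 1 · 3 + 1
  3 = 3 · 1 + 0
gcd(667, 341) = 1.
Track Bezout coefficients alongside the remainders: start with r₀ = 667 = a·1 + b·0 (s = 1, t = 0) and r₁ = 341 = a·0 + b·1 (s = 0, t = 1); each new remainder r_{k+1} = r_{k-1} − q_k·r_k inherits s_{k+1} = s_{k-1} − q_k·s_k, t_{k+1} = t_{k-1} − q_k·t_k, so r_k = a·s_k + b·t_k at every step:
  q = 1: r = 326, s = 1 − 1·0 = 1, t = 0 − 1·1 = -1  (check: 667·1 + 341·(-1) = 326)
  q = 1: r = 15, s = 0 − 1·1 = -1, t = 1 − 1·(-1) = 2  (check: 667·(-1) + 341·2 = 15)
  q = 21: r = 11, s = 1 − 21·(-1) = 22, t = -1 − 21·2 = -43  (check: 667·22 + 341·(-43) = 11)
  q = 1: r = 4, s = -1 − 1·22 = -23, t = 2 − 1·(-43) = 45  (check: 667·(-23) + 341·45 = 4)
  q = 2: r = 3, s = 22 − 2·(-23) = 68, t = -43 − 2·45 = -133  (check: 667·68 + 341·(-133) = 3)
  q = 1: r = 1, s = -23 − 1·68 = -91, t = 45 − 1·(-133) = 178  (check: 667·(-91) + 341·178 = 1)
The row with r = 1 (the gcd) gives the Bezout coefficients s = -91, t = 178.
Result: 667 · (-91) + 341 · (178) = 1.

gcd(667, 341) = 1; s = -91, t = 178 (check: 667·(-91) + 341·178 = 1).


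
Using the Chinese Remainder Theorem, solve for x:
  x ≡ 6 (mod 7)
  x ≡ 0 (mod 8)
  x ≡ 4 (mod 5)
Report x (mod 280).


Moduli 7, 8, 5 are pairwise coprime; by CRT there is a unique solution modulo M = 7 · 8 · 5 = 280.
Solve pairwise, accumulating the modulus:
  Start with x ≡ 6 (mod 7).
  Combine with x ≡ 0 (mod 8): since gcd(7, 8) = 1, we get a unique residue mod 56.
    Write x = 6 + 7·t and substitute into x ≡ 0 (mod 8): 7·t ≡ 0 − 6 = -6 (mod 8).
    Reduce coefficients mod 8: 7·t ≡ 2 (mod 8).
    The inverse of 7 mod 8 is 7 (since 7·7 = 49 = 6·8 + 1), so t ≡ 7·2 = 14 ≡ 6 (mod 8).
    Then x = 6 + 7·6 = 48, valid modulo lcm(7, 8) = 56: x ≡ 48 (mod 56).
  Combine with x ≡ 4 (mod 5): since gcd(56, 5) = 1, we get a unique residue mod 280.
    Write x = 48 + 56·t and substitute into x ≡ 4 (mod 5): 56·t ≡ 4 − 48 = -44 (mod 5).
    Reduce coefficients mod 5: 1·t ≡ 1 (mod 5).
    So t ≡ 1 (mod 5).
    Then x = 48 + 56·1 = 104, valid modulo lcm(56, 5) = 280: x ≡ 104 (mod 280).
Verify: 104 mod 7 = 6 ✓, 104 mod 8 = 0 ✓, 104 mod 5 = 4 ✓.

x ≡ 104 (mod 280).


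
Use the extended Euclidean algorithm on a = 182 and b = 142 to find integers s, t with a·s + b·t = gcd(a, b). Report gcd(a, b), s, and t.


Euclidean algorithm on (182, 142) — divide until remainder is 0:
  182 = 1 · 142 + 40
  142 = 3 · 40 + 22
  40 = 1 · 22 + 18
  22 = 1 · 18 + 4
  18 = 4 · 4 + 2
  4 = 2 · 2 + 0
gcd(182, 142) = 2.
Track Bezout coefficients alongside the remainders: start with r₀ = 182 = a·1 + b·0 (s = 1, t = 0) and r₁ = 142 = a·0 + b·1 (s = 0, t = 1); each new remainder r_{k+1} = r_{k-1} − q_k·r_k inherits s_{k+1} = s_{k-1} − q_k·s_k, t_{k+1} = t_{k-1} − q_k·t_k, so r_k = a·s_k + b·t_k at every step:
  q = 1: r = 40, s = 1 − 1·0 = 1, t = 0 − 1·1 = -1  (check: 182·1 + 142·(-1) = 40)
  q = 3: r = 22, s = 0 − 3·1 = -3, t = 1 − 3·(-1) = 4  (check: 182·(-3) + 142·4 = 22)
  q = 1: r = 18, s = 1 − 1·(-3) = 4, t = -1 − 1·4 = -5  (check: 182·4 + 142·(-5) = 18)
  q = 1: r = 4, s = -3 − 1·4 = -7, t = 4 − 1·(-5) = 9  (check: 182·(-7) + 142·9 = 4)
  q = 4: r = 2, s = 4 − 4·(-7) = 32, t = -5 − 4·9 = -41  (check: 182·32 + 142·(-41) = 2)
The row with r = 2 (the gcd) gives the Bezout coefficients s = 32, t = -41.
Result: 182 · (32) + 142 · (-41) = 2.

gcd(182, 142) = 2; s = 32, t = -41 (check: 182·32 + 142·(-41) = 2).


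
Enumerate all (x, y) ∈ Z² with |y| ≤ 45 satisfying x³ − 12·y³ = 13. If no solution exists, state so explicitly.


The equation is x³ - 12y³ = 13. For fixed y, x³ = 12·y³ + 13, so a solution requires the RHS to be a perfect cube.
Strategy: iterate y from -45 to 45, compute RHS = 12·y³ + 13, and check whether it is a (positive or negative) perfect cube.
Check small values of y:
  y = 0: RHS = 13 is not a perfect cube.
  y = 1: RHS = 25 is not a perfect cube.
  y = -1: RHS = 1 = (1)³ ⇒ x = 1 works.
  y = 2: RHS = 109 is not a perfect cube.
  y = -2: RHS = -83 is not a perfect cube.
  y = 3: RHS = 337 is not a perfect cube.
  y = -3: RHS = -311 is not a perfect cube.
Continuing the search up to |y| = 45 finds no further solutions beyond those listed.
Collected solutions: (1, -1).

Solutions (with |y| ≤ 45): (1, -1).


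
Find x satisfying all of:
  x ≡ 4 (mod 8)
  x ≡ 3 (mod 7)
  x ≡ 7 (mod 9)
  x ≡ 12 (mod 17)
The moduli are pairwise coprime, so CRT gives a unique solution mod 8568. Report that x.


Product of moduli M = 8 · 7 · 9 · 17 = 8568.
Merge one congruence at a time:
  Start: x ≡ 4 (mod 8).
  Combine with x ≡ 3 (mod 7); new modulus lcm = 56.
    Write x = 4 + 8·t and substitute into x ≡ 3 (mod 7): 8·t ≡ 3 − 4 = -1 (mod 7).
    Reduce coefficients mod 7: 1·t ≡ 6 (mod 7).
    So t ≡ 6 (mod 7).
    Then x = 4 + 8·6 = 52, valid modulo lcm(8, 7) = 56: x ≡ 52 (mod 56).
  Combine with x ≡ 7 (mod 9); new modulus lcm = 504.
    Write x = 52 + 56·t and substitute into x ≡ 7 (mod 9): 56·t ≡ 7 − 52 = -45 (mod 9).
    Reduce coefficients mod 9: 2·t ≡ 0 (mod 9).
    The inverse of 2 mod 9 is 5 (since 2·5 = 10 = 1·9 + 1), so t ≡ 5·0 = 0 ≡ 0 (mod 9).
    Then x = 52 + 56·0 = 52, valid modulo lcm(56, 9) = 504: x ≡ 52 (mod 504).
  Combine with x ≡ 12 (mod 17); new modulus lcm = 8568.
    Write x = 52 + 504·t and substitute into x ≡ 12 (mod 17): 504·t ≡ 12 − 52 = -40 (mod 17).
    Reduce coefficients mod 17: 11·t ≡ 11 (mod 17).
    The inverse of 11 mod 17 is 14 (since 11·14 = 154 = 9·17 + 1), so t ≡ 14·11 = 154 ≡ 1 (mod 17).
    Then x = 52 + 504·1 = 556, valid modulo lcm(504, 17) = 8568: x ≡ 556 (mod 8568).
Verify against each original: 556 mod 8 = 4, 556 mod 7 = 3, 556 mod 9 = 7, 556 mod 17 = 12.

x ≡ 556 (mod 8568).


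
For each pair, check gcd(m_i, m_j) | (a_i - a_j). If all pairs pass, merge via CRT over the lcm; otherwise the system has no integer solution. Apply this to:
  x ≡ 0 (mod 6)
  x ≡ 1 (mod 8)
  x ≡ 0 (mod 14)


Moduli 6, 8, 14 are not pairwise coprime, so CRT works modulo lcm(m_i) when all pairwise compatibility conditions hold.
Pairwise compatibility: gcd(m_i, m_j) must divide a_i - a_j for every pair.
Merge one congruence at a time:
  Start: x ≡ 0 (mod 6).
  Combine with x ≡ 1 (mod 8): gcd(6, 8) = 2, and 1 - 0 = 1 is NOT divisible by 2.
    ⇒ system is inconsistent (no integer solution).

No solution (the system is inconsistent).


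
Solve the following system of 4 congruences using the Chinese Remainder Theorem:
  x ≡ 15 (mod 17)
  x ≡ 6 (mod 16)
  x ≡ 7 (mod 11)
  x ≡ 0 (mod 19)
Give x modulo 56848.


Product of moduli M = 17 · 16 · 11 · 19 = 56848.
Merge one congruence at a time:
  Start: x ≡ 15 (mod 17).
  Combine with x ≡ 6 (mod 16); new modulus lcm = 272.
    Write x = 15 + 17·t and substitute into x ≡ 6 (mod 16): 17·t ≡ 6 − 15 = -9 (mod 16).
    Reduce coefficients mod 16: 1·t ≡ 7 (mod 16).
    So t ≡ 7 (mod 16).
    Then x = 15 + 17·7 = 134, valid modulo lcm(17, 16) = 272: x ≡ 134 (mod 272).
  Combine with x ≡ 7 (mod 11); new modulus lcm = 2992.
    Write x = 134 + 272·t and substitute into x ≡ 7 (mod 11): 272·t ≡ 7 − 134 = -127 (mod 11).
    Reduce coefficients mod 11: 8·t ≡ 5 (mod 11).
    The inverse of 8 mod 11 is 7 (since 8·7 = 56 = 5·11 + 1), so t ≡ 7·5 = 35 ≡ 2 (mod 11).
    Then x = 134 + 272·2 = 678, valid modulo lcm(272, 11) = 2992: x ≡ 678 (mod 2992).
  Combine with x ≡ 0 (mod 19); new modulus lcm = 56848.
    Write x = 678 + 2992·t and substitute into x ≡ 0 (mod 19): 2992·t ≡ 0 − 678 = -678 (mod 19).
    Reduce coefficients mod 19: 9·t ≡ 6 (mod 19).
    The inverse of 9 mod 19 is 17 (since 9·17 = 153 = 8·19 + 1), so t ≡ 17·6 = 102 ≡ 7 (mod 19).
    Then x = 678 + 2992·7 = 21622, valid modulo lcm(2992, 19) = 56848: x ≡ 21622 (mod 56848).
Verify against each original: 21622 mod 17 = 15, 21622 mod 16 = 6, 21622 mod 11 = 7, 21622 mod 19 = 0.

x ≡ 21622 (mod 56848).


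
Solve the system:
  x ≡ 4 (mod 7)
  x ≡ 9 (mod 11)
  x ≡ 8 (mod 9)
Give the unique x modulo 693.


Moduli 7, 11, 9 are pairwise coprime; by CRT there is a unique solution modulo M = 7 · 11 · 9 = 693.
Solve pairwise, accumulating the modulus:
  Start with x ≡ 4 (mod 7).
  Combine with x ≡ 9 (mod 11): since gcd(7, 11) = 1, we get a unique residue mod 77.
    Write x = 4 + 7·t and substitute into x ≡ 9 (mod 11): 7·t ≡ 9 − 4 = 5 (mod 11).
    The inverse of 7 mod 11 is 8 (since 7·8 = 56 = 5·11 + 1), so t ≡ 8·5 = 40 ≡ 7 (mod 11).
    Then x = 4 + 7·7 = 53, valid modulo lcm(7, 11) = 77: x ≡ 53 (mod 77).
  Combine with x ≡ 8 (mod 9): since gcd(77, 9) = 1, we get a unique residue mod 693.
    Write x = 53 + 77·t and substitute into x ≡ 8 (mod 9): 77·t ≡ 8 − 53 = -45 (mod 9).
    Reduce coefficients mod 9: 5·t ≡ 0 (mod 9).
    The inverse of 5 mod 9 is 2 (since 5·2 = 10 = 1·9 + 1), so t ≡ 2·0 = 0 ≡ 0 (mod 9).
    Then x = 53 + 77·0 = 53, valid modulo lcm(77, 9) = 693: x ≡ 53 (mod 693).
Verify: 53 mod 7 = 4 ✓, 53 mod 11 = 9 ✓, 53 mod 9 = 8 ✓.

x ≡ 53 (mod 693).


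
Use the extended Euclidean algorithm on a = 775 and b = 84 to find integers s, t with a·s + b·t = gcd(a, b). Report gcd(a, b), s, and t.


Euclidean algorithm on (775, 84) — divide until remainder is 0:
  775 = 9 · 84 + 19
  84 = 4 · 19 + 8
  19 = 2 · 8 + 3
  8 = 2 · 3 + 2
  3 = 1 · 2 + 1
  2 = 2 · 1 + 0
gcd(775, 84) = 1.
Track Bezout coefficients alongside the remainders: start with r₀ = 775 = a·1 + b·0 (s = 1, t = 0) and r₁ = 84 = a·0 + b·1 (s = 0, t = 1); each new remainder r_{k+1} = r_{k-1} − q_k·r_k inherits s_{k+1} = s_{k-1} − q_k·s_k, t_{k+1} = t_{k-1} − q_k·t_k, so r_k = a·s_k + b·t_k at every step:
  q = 9: r = 19, s = 1 − 9·0 = 1, t = 0 − 9·1 = -9  (check: 775·1 + 84·(-9) = 19)
  q = 4: r = 8, s = 0 − 4·1 = -4, t = 1 − 4·(-9) = 37  (check: 775·(-4) + 84·37 = 8)
  q = 2: r = 3, s = 1 − 2·(-4) = 9, t = -9 − 2·37 = -83  (check: 775·9 + 84·(-83) = 3)
  q = 2: r = 2, s = -4 − 2·9 = -22, t = 37 − 2·(-83) = 203  (check: 775·(-22) + 84·203 = 2)
  q = 1: r = 1, s = 9 − 1·(-22) = 31, t = -83 − 1·203 = -286  (check: 775·31 + 84·(-286) = 1)
The row with r = 1 (the gcd) gives the Bezout coefficients s = 31, t = -286.
Result: 775 · (31) + 84 · (-286) = 1.

gcd(775, 84) = 1; s = 31, t = -286 (check: 775·31 + 84·(-286) = 1).


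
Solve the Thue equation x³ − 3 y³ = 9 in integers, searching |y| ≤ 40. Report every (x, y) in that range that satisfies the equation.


The equation is x³ - 3y³ = 9. For fixed y, x³ = 3·y³ + 9, so a solution requires the RHS to be a perfect cube.
Strategy: iterate y from -40 to 40, compute RHS = 3·y³ + 9, and check whether it is a (positive or negative) perfect cube.
Check small values of y:
  y = 0: RHS = 9 is not a perfect cube.
  y = 1: RHS = 12 is not a perfect cube.
  y = -1: RHS = 6 is not a perfect cube.
  y = 2: RHS = 33 is not a perfect cube.
  y = -2: RHS = -15 is not a perfect cube.
  y = 3: RHS = 90 is not a perfect cube.
  y = -3: RHS = -72 is not a perfect cube.
Continuing the search up to |y| = 40 finds no solutions either.
No (x, y) in the scanned range satisfies the equation.

No integer solutions with |y| ≤ 40.


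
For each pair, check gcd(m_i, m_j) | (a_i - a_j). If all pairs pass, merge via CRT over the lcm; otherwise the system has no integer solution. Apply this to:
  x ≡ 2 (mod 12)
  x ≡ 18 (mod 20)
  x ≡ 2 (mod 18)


Moduli 12, 20, 18 are not pairwise coprime, so CRT works modulo lcm(m_i) when all pairwise compatibility conditions hold.
Pairwise compatibility: gcd(m_i, m_j) must divide a_i - a_j for every pair.
Merge one congruence at a time:
  Start: x ≡ 2 (mod 12).
  Combine with x ≡ 18 (mod 20): gcd(12, 20) = 4; 18 - 2 = 16, which IS divisible by 4, so compatible.
    Write x = 2 + 12·t and substitute into x ≡ 18 (mod 20): 12·t ≡ 18 − 2 = 16 (mod 20).
    Divide the congruence (and modulus) by g = 4: 3·t ≡ 4 (mod 5).
    The inverse of 3 mod 5 is 2 (since 3·2 = 6 = 1·5 + 1), so t ≡ 2·4 = 8 ≡ 3 (mod 5).
    Then x = 2 + 12·3 = 38, valid modulo lcm(12, 20) = 60: x ≡ 38 (mod 60).
  Combine with x ≡ 2 (mod 18): gcd(60, 18) = 6; 2 - 38 = -36, which IS divisible by 6, so compatible.
    Write x = 38 + 60·t and substitute into x ≡ 2 (mod 18): 60·t ≡ 2 − 38 = -36 (mod 18).
    Divide the congruence (and modulus) by g = 6: 10·t ≡ -6 (mod 3).
    Reduce coefficients mod 3: 1·t ≡ 0 (mod 3).
    So t ≡ 0 (mod 3).
    Then x = 38 + 60·0 = 38, valid modulo lcm(60, 18) = 180: x ≡ 38 (mod 180).
Verify: 38 mod 12 = 2, 38 mod 20 = 18, 38 mod 18 = 2.

x ≡ 38 (mod 180).


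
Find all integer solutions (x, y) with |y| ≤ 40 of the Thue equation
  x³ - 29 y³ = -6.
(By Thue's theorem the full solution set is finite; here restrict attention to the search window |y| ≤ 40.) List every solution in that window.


The equation is x³ - 29y³ = -6. For fixed y, x³ = 29·y³ − 6, so a solution requires the RHS to be a perfect cube.
Strategy: iterate y from -40 to 40, compute RHS = 29·y³ − 6, and check whether it is a (positive or negative) perfect cube.
Check small values of y:
  y = 0: RHS = -6 is not a perfect cube.
  y = 1: RHS = 23 is not a perfect cube.
  y = -1: RHS = -35 is not a perfect cube.
  y = 2: RHS = 226 is not a perfect cube.
  y = -2: RHS = -238 is not a perfect cube.
  y = 3: RHS = 777 is not a perfect cube.
  y = -3: RHS = -789 is not a perfect cube.
Continuing the search up to |y| = 40 finds no solutions either.
No (x, y) in the scanned range satisfies the equation.

No integer solutions with |y| ≤ 40.


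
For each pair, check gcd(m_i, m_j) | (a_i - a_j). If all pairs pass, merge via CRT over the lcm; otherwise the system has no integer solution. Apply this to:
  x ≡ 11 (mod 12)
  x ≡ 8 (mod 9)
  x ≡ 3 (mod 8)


Moduli 12, 9, 8 are not pairwise coprime, so CRT works modulo lcm(m_i) when all pairwise compatibility conditions hold.
Pairwise compatibility: gcd(m_i, m_j) must divide a_i - a_j for every pair.
Merge one congruence at a time:
  Start: x ≡ 11 (mod 12).
  Combine with x ≡ 8 (mod 9): gcd(12, 9) = 3; 8 - 11 = -3, which IS divisible by 3, so compatible.
    Write x = 11 + 12·t and substitute into x ≡ 8 (mod 9): 12·t ≡ 8 − 11 = -3 (mod 9).
    Divide the congruence (and modulus) by g = 3: 4·t ≡ -1 (mod 3).
    Reduce coefficients mod 3: 1·t ≡ 2 (mod 3).
    So t ≡ 2 (mod 3).
    Then x = 11 + 12·2 = 35, valid modulo lcm(12, 9) = 36: x ≡ 35 (mod 36).
  Combine with x ≡ 3 (mod 8): gcd(36, 8) = 4; 3 - 35 = -32, which IS divisible by 4, so compatible.
    Write x = 35 + 36·t and substitute into x ≡ 3 (mod 8): 36·t ≡ 3 − 35 = -32 (mod 8).
    Divide the congruence (and modulus) by g = 4: 9·t ≡ -8 (mod 2).
    Reduce coefficients mod 2: 1·t ≡ 0 (mod 2).
    So t ≡ 0 (mod 2).
    Then x = 35 + 36·0 = 35, valid modulo lcm(36, 8) = 72: x ≡ 35 (mod 72).
Verify: 35 mod 12 = 11, 35 mod 9 = 8, 35 mod 8 = 3.

x ≡ 35 (mod 72).


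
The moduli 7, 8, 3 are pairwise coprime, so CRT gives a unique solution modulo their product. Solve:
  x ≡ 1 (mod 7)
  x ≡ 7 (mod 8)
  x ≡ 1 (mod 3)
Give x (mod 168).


Moduli 7, 8, 3 are pairwise coprime; by CRT there is a unique solution modulo M = 7 · 8 · 3 = 168.
Solve pairwise, accumulating the modulus:
  Start with x ≡ 1 (mod 7).
  Combine with x ≡ 7 (mod 8): since gcd(7, 8) = 1, we get a unique residue mod 56.
    Write x = 1 + 7·t and substitute into x ≡ 7 (mod 8): 7·t ≡ 7 − 1 = 6 (mod 8).
    The inverse of 7 mod 8 is 7 (since 7·7 = 49 = 6·8 + 1), so t ≡ 7·6 = 42 ≡ 2 (mod 8).
    Then x = 1 + 7·2 = 15, valid modulo lcm(7, 8) = 56: x ≡ 15 (mod 56).
  Combine with x ≡ 1 (mod 3): since gcd(56, 3) = 1, we get a unique residue mod 168.
    Write x = 15 + 56·t and substitute into x ≡ 1 (mod 3): 56·t ≡ 1 − 15 = -14 (mod 3).
    Reduce coefficients mod 3: 2·t ≡ 1 (mod 3).
    The inverse of 2 mod 3 is 2 (since 2·2 = 4 = 1·3 + 1), so t ≡ 2·1 = 2 ≡ 2 (mod 3).
    Then x = 15 + 56·2 = 127, valid modulo lcm(56, 3) = 168: x ≡ 127 (mod 168).
Verify: 127 mod 7 = 1 ✓, 127 mod 8 = 7 ✓, 127 mod 3 = 1 ✓.

x ≡ 127 (mod 168).


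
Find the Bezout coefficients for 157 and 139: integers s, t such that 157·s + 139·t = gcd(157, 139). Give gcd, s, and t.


Euclidean algorithm on (157, 139) — divide until remainder is 0:
  157 = 1 · 139 + 18
  139 = 7 · 18 + 13
  18 = 1 · 13 + 5
  13 = 2 · 5 + 3
  5 = 1 · 3 + 2
  3 = 1 · 2 + 1
  2 = 2 · 1 + 0
gcd(157, 139) = 1.
Track Bezout coefficients alongside the remainders: start with r₀ = 157 = a·1 + b·0 (s = 1, t = 0) and r₁ = 139 = a·0 + b·1 (s = 0, t = 1); each new remainder r_{k+1} = r_{k-1} − q_k·r_k inherits s_{k+1} = s_{k-1} − q_k·s_k, t_{k+1} = t_{k-1} − q_k·t_k, so r_k = a·s_k + b·t_k at every step:
  q = 1: r = 18, s = 1 − 1·0 = 1, t = 0 − 1·1 = -1  (check: 157·1 + 139·(-1) = 18)
  q = 7: r = 13, s = 0 − 7·1 = -7, t = 1 − 7·(-1) = 8  (check: 157·(-7) + 139·8 = 13)
  q = 1: r = 5, s = 1 − 1·(-7) = 8, t = -1 − 1·8 = -9  (check: 157·8 + 139·(-9) = 5)
  q = 2: r = 3, s = -7 − 2·8 = -23, t = 8 − 2·(-9) = 26  (check: 157·(-23) + 139·26 = 3)
  q = 1: r = 2, s = 8 − 1·(-23) = 31, t = -9 − 1·26 = -35  (check: 157·31 + 139·(-35) = 2)
  q = 1: r = 1, s = -23 − 1·31 = -54, t = 26 − 1·(-35) = 61  (check: 157·(-54) + 139·61 = 1)
The row with r = 1 (the gcd) gives the Bezout coefficients s = -54, t = 61.
Result: 157 · (-54) + 139 · (61) = 1.

gcd(157, 139) = 1; s = -54, t = 61 (check: 157·(-54) + 139·61 = 1).


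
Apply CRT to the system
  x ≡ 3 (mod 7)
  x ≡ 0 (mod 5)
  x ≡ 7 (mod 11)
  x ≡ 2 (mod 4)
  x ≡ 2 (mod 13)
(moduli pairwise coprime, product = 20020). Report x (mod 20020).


Product of moduli M = 7 · 5 · 11 · 4 · 13 = 20020.
Merge one congruence at a time:
  Start: x ≡ 3 (mod 7).
  Combine with x ≡ 0 (mod 5); new modulus lcm = 35.
    Write x = 3 + 7·t and substitute into x ≡ 0 (mod 5): 7·t ≡ 0 − 3 = -3 (mod 5).
    Reduce coefficients mod 5: 2·t ≡ 2 (mod 5).
    The inverse of 2 mod 5 is 3 (since 2·3 = 6 = 1·5 + 1), so t ≡ 3·2 = 6 ≡ 1 (mod 5).
    Then x = 3 + 7·1 = 10, valid modulo lcm(7, 5) = 35: x ≡ 10 (mod 35).
  Combine with x ≡ 7 (mod 11); new modulus lcm = 385.
    Write x = 10 + 35·t and substitute into x ≡ 7 (mod 11): 35·t ≡ 7 − 10 = -3 (mod 11).
    Reduce coefficients mod 11: 2·t ≡ 8 (mod 11).
    The inverse of 2 mod 11 is 6 (since 2·6 = 12 = 1·11 + 1), so t ≡ 6·8 = 48 ≡ 4 (mod 11).
    Then x = 10 + 35·4 = 150, valid modulo lcm(35, 11) = 385: x ≡ 150 (mod 385).
  Combine with x ≡ 2 (mod 4); new modulus lcm = 1540.
    Write x = 150 + 385·t and substitute into x ≡ 2 (mod 4): 385·t ≡ 2 − 150 = -148 (mod 4).
    Reduce coefficients mod 4: 1·t ≡ 0 (mod 4).
    So t ≡ 0 (mod 4).
    Then x = 150 + 385·0 = 150, valid modulo lcm(385, 4) = 1540: x ≡ 150 (mod 1540).
  Combine with x ≡ 2 (mod 13); new modulus lcm = 20020.
    Write x = 150 + 1540·t and substitute into x ≡ 2 (mod 13): 1540·t ≡ 2 − 150 = -148 (mod 13).
    Reduce coefficients mod 13: 6·t ≡ 8 (mod 13).
    The inverse of 6 mod 13 is 11 (since 6·11 = 66 = 5·13 + 1), so t ≡ 11·8 = 88 ≡ 10 (mod 13).
    Then x = 150 + 1540·10 = 15550, valid modulo lcm(1540, 13) = 20020: x ≡ 15550 (mod 20020).
Verify against each original: 15550 mod 7 = 3, 15550 mod 5 = 0, 15550 mod 11 = 7, 15550 mod 4 = 2, 15550 mod 13 = 2.

x ≡ 15550 (mod 20020).


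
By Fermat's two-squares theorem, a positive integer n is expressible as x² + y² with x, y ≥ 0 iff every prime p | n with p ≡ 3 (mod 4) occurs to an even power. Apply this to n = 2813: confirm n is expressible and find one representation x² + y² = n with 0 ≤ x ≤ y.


Step 1: Factor n = 2813 = 29 · 97.
Step 2: Check the mod-4 condition on each prime factor: 29 ≡ 1 (mod 4), exponent 1; 97 ≡ 1 (mod 4), exponent 1.
All primes ≡ 3 (mod 4) appear to even exponent (or don't appear), so by the two-squares theorem n IS expressible as a sum of two squares.
Step 3: Build a representation. Here n = 29 · 97 is a product of primes ≡ 1 (mod 4). Each prime p ≡ 1 (mod 4) is itself a sum of two squares; find a² by testing p − a² for a perfect square:
  29: 29 − 1² = 28, 29 − 2² = 25 = 5² ⇒ 29 = 2² + 5².
  97: 97 − 1² = 96, 97 − 2² = 93, 97 − 3² = 88, 97 − 4² = 81 = 9² ⇒ 97 = 4² + 9².
  Combine using the Brahmagupta–Fibonacci identity (a² + b²)(c² + d²) = (ac − bd)² + (ad + bc)² = (ac + bd)² + (ad − bc)²:
  29 · 97 = 2813: from (2² + 5²)(4² + 9²), take (2·4 − 5·9, 2·9 + 5·4) = (8 − 45, 18 + 20) = (-37, 38); dropping signs (only squares matter) gives (37, 38); check 37² + 38² = 1369 + 1444 = 2813 ✓.
Step 4: Order so x ≤ y and verify: 37² + 38² = 1369 + 1444 = 2813 = n. ✓

n = 2813 = 37² + 38² (one valid representation with x ≤ y).


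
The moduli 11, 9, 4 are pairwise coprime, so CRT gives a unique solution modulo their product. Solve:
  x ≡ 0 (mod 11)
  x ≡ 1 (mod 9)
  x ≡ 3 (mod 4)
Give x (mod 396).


Moduli 11, 9, 4 are pairwise coprime; by CRT there is a unique solution modulo M = 11 · 9 · 4 = 396.
Solve pairwise, accumulating the modulus:
  Start with x ≡ 0 (mod 11).
  Combine with x ≡ 1 (mod 9): since gcd(11, 9) = 1, we get a unique residue mod 99.
    Write x = 0 + 11·t and substitute into x ≡ 1 (mod 9): 11·t ≡ 1 − 0 = 1 (mod 9).
    Reduce coefficients mod 9: 2·t ≡ 1 (mod 9).
    The inverse of 2 mod 9 is 5 (since 2·5 = 10 = 1·9 + 1), so t ≡ 5·1 = 5 ≡ 5 (mod 9).
    Then x = 0 + 11·5 = 55, valid modulo lcm(11, 9) = 99: x ≡ 55 (mod 99).
  Combine with x ≡ 3 (mod 4): since gcd(99, 4) = 1, we get a unique residue mod 396.
    Write x = 55 + 99·t and substitute into x ≡ 3 (mod 4): 99·t ≡ 3 − 55 = -52 (mod 4).
    Reduce coefficients mod 4: 3·t ≡ 0 (mod 4).
    The inverse of 3 mod 4 is 3 (since 3·3 = 9 = 2·4 + 1), so t ≡ 3·0 = 0 ≡ 0 (mod 4).
    Then x = 55 + 99·0 = 55, valid modulo lcm(99, 4) = 396: x ≡ 55 (mod 396).
Verify: 55 mod 11 = 0 ✓, 55 mod 9 = 1 ✓, 55 mod 4 = 3 ✓.

x ≡ 55 (mod 396).


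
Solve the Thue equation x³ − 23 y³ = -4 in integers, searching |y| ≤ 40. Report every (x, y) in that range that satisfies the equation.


The equation is x³ - 23y³ = -4. For fixed y, x³ = 23·y³ − 4, so a solution requires the RHS to be a perfect cube.
Strategy: iterate y from -40 to 40, compute RHS = 23·y³ − 4, and check whether it is a (positive or negative) perfect cube.
Check small values of y:
  y = 0: RHS = -4 is not a perfect cube.
  y = 1: RHS = 19 is not a perfect cube.
  y = -1: RHS = -27 = (-3)³ ⇒ x = -3 works.
  y = 2: RHS = 180 is not a perfect cube.
  y = -2: RHS = -188 is not a perfect cube.
  y = 3: RHS = 617 is not a perfect cube.
  y = -3: RHS = -625 is not a perfect cube.
Continuing the search up to |y| = 40 finds no further solutions beyond those listed.
Collected solutions: (-3, -1).

Solutions (with |y| ≤ 40): (-3, -1).


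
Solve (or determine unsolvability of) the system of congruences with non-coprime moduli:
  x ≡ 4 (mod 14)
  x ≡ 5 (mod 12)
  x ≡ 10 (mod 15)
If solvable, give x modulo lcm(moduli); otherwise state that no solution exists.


Moduli 14, 12, 15 are not pairwise coprime, so CRT works modulo lcm(m_i) when all pairwise compatibility conditions hold.
Pairwise compatibility: gcd(m_i, m_j) must divide a_i - a_j for every pair.
Merge one congruence at a time:
  Start: x ≡ 4 (mod 14).
  Combine with x ≡ 5 (mod 12): gcd(14, 12) = 2, and 5 - 4 = 1 is NOT divisible by 2.
    ⇒ system is inconsistent (no integer solution).

No solution (the system is inconsistent).


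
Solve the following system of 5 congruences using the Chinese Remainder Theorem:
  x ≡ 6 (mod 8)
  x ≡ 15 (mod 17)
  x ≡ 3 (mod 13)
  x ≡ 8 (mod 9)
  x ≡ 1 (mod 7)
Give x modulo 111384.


Product of moduli M = 8 · 17 · 13 · 9 · 7 = 111384.
Merge one congruence at a time:
  Start: x ≡ 6 (mod 8).
  Combine with x ≡ 15 (mod 17); new modulus lcm = 136.
    Write x = 6 + 8·t and substitute into x ≡ 15 (mod 17): 8·t ≡ 15 − 6 = 9 (mod 17).
    The inverse of 8 mod 17 is 15 (since 8·15 = 120 = 7·17 + 1), so t ≡ 15·9 = 135 ≡ 16 (mod 17).
    Then x = 6 + 8·16 = 134, valid modulo lcm(8, 17) = 136: x ≡ 134 (mod 136).
  Combine with x ≡ 3 (mod 13); new modulus lcm = 1768.
    Write x = 134 + 136·t and substitute into x ≡ 3 (mod 13): 136·t ≡ 3 − 134 = -131 (mod 13).
    Reduce coefficients mod 13: 6·t ≡ 12 (mod 13).
    The inverse of 6 mod 13 is 11 (since 6·11 = 66 = 5·13 + 1), so t ≡ 11·12 = 132 ≡ 2 (mod 13).
    Then x = 134 + 136·2 = 406, valid modulo lcm(136, 13) = 1768: x ≡ 406 (mod 1768).
  Combine with x ≡ 8 (mod 9); new modulus lcm = 15912.
    Write x = 406 + 1768·t and substitute into x ≡ 8 (mod 9): 1768·t ≡ 8 − 406 = -398 (mod 9).
    Reduce coefficients mod 9: 4·t ≡ 7 (mod 9).
    The inverse of 4 mod 9 is 7 (since 4·7 = 28 = 3·9 + 1), so t ≡ 7·7 = 49 ≡ 4 (mod 9).
    Then x = 406 + 1768·4 = 7478, valid modulo lcm(1768, 9) = 15912: x ≡ 7478 (mod 15912).
  Combine with x ≡ 1 (mod 7); new modulus lcm = 111384.
    Write x = 7478 + 15912·t and substitute into x ≡ 1 (mod 7): 15912·t ≡ 1 − 7478 = -7477 (mod 7).
    Reduce coefficients mod 7: 1·t ≡ 6 (mod 7).
    So t ≡ 6 (mod 7).
    Then x = 7478 + 15912·6 = 102950, valid modulo lcm(15912, 7) = 111384: x ≡ 102950 (mod 111384).
Verify against each original: 102950 mod 8 = 6, 102950 mod 17 = 15, 102950 mod 13 = 3, 102950 mod 9 = 8, 102950 mod 7 = 1.

x ≡ 102950 (mod 111384).


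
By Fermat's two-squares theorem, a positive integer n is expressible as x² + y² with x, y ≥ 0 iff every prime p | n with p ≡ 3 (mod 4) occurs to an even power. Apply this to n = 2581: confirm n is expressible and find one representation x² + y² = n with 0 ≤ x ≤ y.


Step 1: Factor n = 2581 = 29 · 89.
Step 2: Check the mod-4 condition on each prime factor: 29 ≡ 1 (mod 4), exponent 1; 89 ≡ 1 (mod 4), exponent 1.
All primes ≡ 3 (mod 4) appear to even exponent (or don't appear), so by the two-squares theorem n IS expressible as a sum of two squares.
Step 3: Build a representation. Here n = 29 · 89 is a product of primes ≡ 1 (mod 4). Each prime p ≡ 1 (mod 4) is itself a sum of two squares; find a² by testing p − a² for a perfect square:
  29: 29 − 1² = 28, 29 − 2² = 25 = 5² ⇒ 29 = 2² + 5².
  89: 89 − 1² = 88, 89 − 2² = 85, 89 − 3² = 80, 89 − 4² = 73, 89 − 5² = 64 = 8² ⇒ 89 = 5² + 8².
  Combine using the Brahmagupta–Fibonacci identity (a² + b²)(c² + d²) = (ac − bd)² + (ad + bc)² = (ac + bd)² + (ad − bc)²:
  29 · 89 = 2581: from (2² + 5²)(5² + 8²), take (2·5 − 5·8, 2·8 + 5·5) = (10 − 40, 16 + 25) = (-30, 41); dropping signs (only squares matter) gives (30, 41); check 30² + 41² = 900 + 1681 = 2581 ✓.
Step 4: Order so x ≤ y and verify: 30² + 41² = 900 + 1681 = 2581 = n. ✓

n = 2581 = 30² + 41² (one valid representation with x ≤ y).


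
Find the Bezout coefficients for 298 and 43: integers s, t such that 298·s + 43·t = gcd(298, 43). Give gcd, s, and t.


Euclidean algorithm on (298, 43) — divide until remainder is 0:
  298 = 6 · 43 + 40
  43 = 1 · 40 + 3
  40 = 13 · 3 + 1
  3 = 3 · 1 + 0
gcd(298, 43) = 1.
Track Bezout coefficients alongside the remainders: start with r₀ = 298 = a·1 + b·0 (s = 1, t = 0) and r₁ = 43 = a·0 + b·1 (s = 0, t = 1); each new remainder r_{k+1} = r_{k-1} − q_k·r_k inherits s_{k+1} = s_{k-1} − q_k·s_k, t_{k+1} = t_{k-1} − q_k·t_k, so r_k = a·s_k + b·t_k at every step:
  q = 6: r = 40, s = 1 − 6·0 = 1, t = 0 − 6·1 = -6  (check: 298·1 + 43·(-6) = 40)
  q = 1: r = 3, s = 0 − 1·1 = -1, t = 1 − 1·(-6) = 7  (check: 298·(-1) + 43·7 = 3)
  q = 13: r = 1, s = 1 − 13·(-1) = 14, t = -6 − 13·7 = -97  (check: 298·14 + 43·(-97) = 1)
The row with r = 1 (the gcd) gives the Bezout coefficients s = 14, t = -97.
Result: 298 · (14) + 43 · (-97) = 1.

gcd(298, 43) = 1; s = 14, t = -97 (check: 298·14 + 43·(-97) = 1).
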